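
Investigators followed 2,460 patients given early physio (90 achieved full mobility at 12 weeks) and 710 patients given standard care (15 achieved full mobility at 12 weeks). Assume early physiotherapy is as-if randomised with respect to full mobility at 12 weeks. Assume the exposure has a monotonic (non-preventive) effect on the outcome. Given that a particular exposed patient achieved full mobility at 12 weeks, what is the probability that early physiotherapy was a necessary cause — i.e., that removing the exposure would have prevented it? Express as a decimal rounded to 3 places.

PN ≈ 0.423

p₁ = P(outcome | exposed) = 90/2460 = 0.036585
p₀ = P(outcome | unexposed) = 15/710 = 0.021127
Under exogeneity and monotonicity, PN = (p₁ − p₀) / p₁.
PN = (0.036585 − 0.021127) / 0.036585 = 0.015459 / 0.036585 ≈ 0.4225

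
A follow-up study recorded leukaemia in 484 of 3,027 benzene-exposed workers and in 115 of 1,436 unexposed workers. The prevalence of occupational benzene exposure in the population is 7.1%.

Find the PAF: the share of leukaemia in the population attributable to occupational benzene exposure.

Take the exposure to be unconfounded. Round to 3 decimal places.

p₁ = P(outcome | exposed) = 484/3027 = 0.15989
p₀ = P(outcome | unexposed) = 115/1436 = 0.080084
Overall risk P(Y=1) = π·p₁ + (1−π)·p₀ = 0.071×0.15989 + 0.929×0.080084 = 0.08575.
Under exogeneity, PAF = [P(Y=1) − p₀] / P(Y=1).
PAF = (0.08575 − 0.080084) / 0.08575 ≈ 0.0661

PAF ≈ 0.066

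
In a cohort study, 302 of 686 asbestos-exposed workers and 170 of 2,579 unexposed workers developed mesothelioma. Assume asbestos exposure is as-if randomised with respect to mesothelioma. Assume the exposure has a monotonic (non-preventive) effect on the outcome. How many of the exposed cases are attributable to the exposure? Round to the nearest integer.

p₁ = P(outcome | exposed) = 302/686 = 0.44023
p₀ = P(outcome | unexposed) = 170/2579 = 0.065917
PN = (p₁ − p₀)/p₁ = (0.44023 − 0.065917) / 0.44023 ≈ 0.85027.
Attributable cases ≈ PN × (exposed cases) = 0.85027 × 302 ≈ 256.78.

about 257 cases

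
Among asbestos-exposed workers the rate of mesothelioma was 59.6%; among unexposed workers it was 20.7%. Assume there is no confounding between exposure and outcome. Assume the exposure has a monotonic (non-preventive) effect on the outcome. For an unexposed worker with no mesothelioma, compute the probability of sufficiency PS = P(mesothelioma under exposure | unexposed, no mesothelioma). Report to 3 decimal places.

p₁ = 0.596, p₀ = 0.207.
Under exogeneity and monotonicity, PS = (p₁ − p₀) / (1 − p₀).
PS = (0.596 − 0.207) / (1 − 0.207) = 0.389 / 0.793 ≈ 0.4905

PS ≈ 0.491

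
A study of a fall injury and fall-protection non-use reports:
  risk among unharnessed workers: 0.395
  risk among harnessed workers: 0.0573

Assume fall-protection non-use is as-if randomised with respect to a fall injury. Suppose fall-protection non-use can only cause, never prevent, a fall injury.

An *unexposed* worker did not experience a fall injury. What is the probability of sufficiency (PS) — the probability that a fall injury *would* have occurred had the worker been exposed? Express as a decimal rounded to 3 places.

PS ≈ 0.358

Let p₁ = 0.395, p₀ = 0.0573.
Under exogeneity and monotonicity, PS = (p₁ − p₀) / (1 − p₀).
PS = (0.395 − 0.0573) / (1 − 0.0573) = 0.3377 / 0.9427 ≈ 0.3582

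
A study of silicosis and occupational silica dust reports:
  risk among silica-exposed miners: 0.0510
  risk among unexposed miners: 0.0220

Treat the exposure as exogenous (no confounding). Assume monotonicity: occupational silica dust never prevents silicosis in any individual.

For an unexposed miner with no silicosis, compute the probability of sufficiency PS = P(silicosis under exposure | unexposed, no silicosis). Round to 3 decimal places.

PS ≈ 0.030

Let p₁ = 0.051, p₀ = 0.022.
Under exogeneity and monotonicity, PS = (p₁ − p₀) / (1 − p₀).
PS = (0.051 − 0.022) / (1 − 0.022) = 0.029 / 0.978 ≈ 0.0297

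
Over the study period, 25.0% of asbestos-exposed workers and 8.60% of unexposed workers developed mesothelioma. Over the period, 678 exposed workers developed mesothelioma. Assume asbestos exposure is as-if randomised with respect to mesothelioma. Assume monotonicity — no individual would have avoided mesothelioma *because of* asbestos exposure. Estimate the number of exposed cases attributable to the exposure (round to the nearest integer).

about 445 cases

p₁ = 0.25, p₀ = 0.086.
PN = (p₁ − p₀)/p₁ = (0.25 − 0.086) / 0.25 ≈ 0.65600.
Attributable cases ≈ PN × (exposed cases) = 0.65600 × 678 ≈ 444.77.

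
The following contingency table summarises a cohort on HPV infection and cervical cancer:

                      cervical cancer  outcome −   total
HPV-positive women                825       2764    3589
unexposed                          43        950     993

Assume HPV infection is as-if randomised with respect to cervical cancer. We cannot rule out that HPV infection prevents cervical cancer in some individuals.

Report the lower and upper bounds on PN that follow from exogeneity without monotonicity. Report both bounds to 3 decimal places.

0.812 ≤ PN ≤ 1.000

p₁ = P(outcome | exposed) = 825/3589 = 0.22987
p₀ = P(outcome | unexposed) = 43/993 = 0.043303
Under exogeneity alone the bounds on PN are max{0,(p₁−p₀)/p₁} ≤ PN ≤ min{1,(1−p₀)/p₁}.
  lower = (p₁ − p₀)/p₁ = 0.18657 / 0.22987 ≈ 0.8116
  upper = min{1, (1 − p₀)/p₁} = 0.9567 / 0.22987 ≈ 4.1619 → capped at 1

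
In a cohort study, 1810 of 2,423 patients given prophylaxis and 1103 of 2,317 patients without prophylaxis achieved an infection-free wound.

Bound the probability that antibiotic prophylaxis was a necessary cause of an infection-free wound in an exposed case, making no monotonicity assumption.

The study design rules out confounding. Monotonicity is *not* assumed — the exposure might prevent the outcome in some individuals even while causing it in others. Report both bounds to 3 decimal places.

0.363 ≤ PN ≤ 0.701

p₁ = P(outcome | exposed) = 1810/2423 = 0.74701
p₀ = P(outcome | unexposed) = 1103/2317 = 0.47605
Under exogeneity alone the bounds on PN are max{0,(p₁−p₀)/p₁} ≤ PN ≤ min{1,(1−p₀)/p₁}.
  lower = (p₁ − p₀)/p₁ = 0.27096 / 0.74701 ≈ 0.3627
  upper = min{1, (1 − p₀)/p₁} = 0.52395 / 0.74701 ≈ 0.7014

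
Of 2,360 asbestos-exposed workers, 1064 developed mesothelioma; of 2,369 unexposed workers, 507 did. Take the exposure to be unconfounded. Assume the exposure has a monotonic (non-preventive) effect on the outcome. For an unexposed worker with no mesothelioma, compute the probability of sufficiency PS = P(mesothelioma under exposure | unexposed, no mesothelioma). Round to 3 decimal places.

PS ≈ 0.301

p₁ = P(outcome | exposed) = 1064/2360 = 0.45085
p₀ = P(outcome | unexposed) = 507/2369 = 0.21401
Under exogeneity and monotonicity, PS = (p₁ − p₀) / (1 − p₀).
PS = (0.45085 − 0.21401) / (1 − 0.21401) = 0.23683 / 0.78599 ≈ 0.3013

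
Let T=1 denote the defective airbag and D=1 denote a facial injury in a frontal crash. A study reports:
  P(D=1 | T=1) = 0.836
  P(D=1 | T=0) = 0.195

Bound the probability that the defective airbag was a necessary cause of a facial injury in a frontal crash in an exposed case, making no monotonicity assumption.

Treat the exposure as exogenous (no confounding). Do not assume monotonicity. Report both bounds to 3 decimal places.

Let p₁ = 0.836, p₀ = 0.195.
Under exogeneity alone the bounds on PN are max{0,(p₁−p₀)/p₁} ≤ PN ≤ min{1,(1−p₀)/p₁}.
  lower = (p₁ − p₀)/p₁ = 0.641 / 0.836 ≈ 0.7667
  upper = min{1, (1 − p₀)/p₁} = 0.805 / 0.836 ≈ 0.9629

0.767 ≤ PN ≤ 0.963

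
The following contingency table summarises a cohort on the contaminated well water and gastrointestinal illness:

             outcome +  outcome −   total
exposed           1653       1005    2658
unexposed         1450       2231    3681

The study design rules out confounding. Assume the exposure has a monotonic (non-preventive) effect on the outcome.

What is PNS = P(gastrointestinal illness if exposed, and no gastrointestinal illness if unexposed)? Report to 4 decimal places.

p₁ = P(outcome | exposed) = 1653/2658 = 0.6219
p₀ = P(outcome | unexposed) = 1450/3681 = 0.39391
Under exogeneity and monotonicity, PNS = p₁ − p₀.
PNS = 0.6219 − 0.39391 = 0.22798

PNS ≈ 0.2280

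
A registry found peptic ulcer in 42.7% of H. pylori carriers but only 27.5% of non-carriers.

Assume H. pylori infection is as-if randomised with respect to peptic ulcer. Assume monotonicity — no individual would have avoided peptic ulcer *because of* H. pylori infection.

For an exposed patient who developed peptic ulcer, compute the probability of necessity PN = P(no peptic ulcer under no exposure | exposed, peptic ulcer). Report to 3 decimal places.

PN ≈ 0.356

p₁ = 0.427, p₀ = 0.275.
Under exogeneity and monotonicity, PN = (p₁ − p₀) / p₁.
PN = (0.427 − 0.275) / 0.427 = 0.152 / 0.427 ≈ 0.3560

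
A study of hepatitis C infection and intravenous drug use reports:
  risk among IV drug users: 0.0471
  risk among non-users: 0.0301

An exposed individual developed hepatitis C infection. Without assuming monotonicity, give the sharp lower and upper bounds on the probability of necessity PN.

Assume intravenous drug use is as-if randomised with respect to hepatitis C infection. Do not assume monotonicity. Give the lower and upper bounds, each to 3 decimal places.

0.361 ≤ PN ≤ 1.000

Let p₁ = 0.0471, p₀ = 0.0301.
Under exogeneity alone the bounds on PN are max{0,(p₁−p₀)/p₁} ≤ PN ≤ min{1,(1−p₀)/p₁}.
  lower = (p₁ − p₀)/p₁ = 0.017 / 0.0471 ≈ 0.3609
  upper = min{1, (1 − p₀)/p₁} = 0.9699 / 0.0471 ≈ 20.5924 → capped at 1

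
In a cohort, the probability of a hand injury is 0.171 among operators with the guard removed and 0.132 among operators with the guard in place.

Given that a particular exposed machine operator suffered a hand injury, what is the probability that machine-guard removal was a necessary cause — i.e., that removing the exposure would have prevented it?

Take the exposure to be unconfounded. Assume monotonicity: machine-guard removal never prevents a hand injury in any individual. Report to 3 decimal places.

Let p₁ = 0.171, p₀ = 0.132.
Under exogeneity and monotonicity, PN = (p₁ − p₀) / p₁.
PN = (0.171 − 0.132) / 0.171 = 0.039 / 0.171 ≈ 0.2281

PN ≈ 0.228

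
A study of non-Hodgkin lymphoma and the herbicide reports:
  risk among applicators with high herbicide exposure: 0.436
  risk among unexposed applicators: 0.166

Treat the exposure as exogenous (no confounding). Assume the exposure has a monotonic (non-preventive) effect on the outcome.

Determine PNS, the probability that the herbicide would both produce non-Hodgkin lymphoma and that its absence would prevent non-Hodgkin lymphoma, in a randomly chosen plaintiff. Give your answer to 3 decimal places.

PNS ≈ 0.270

Let p₁ = 0.436, p₀ = 0.166.
Under exogeneity and monotonicity, PNS = p₁ − p₀.
PNS = 0.436 − 0.166 = 0.27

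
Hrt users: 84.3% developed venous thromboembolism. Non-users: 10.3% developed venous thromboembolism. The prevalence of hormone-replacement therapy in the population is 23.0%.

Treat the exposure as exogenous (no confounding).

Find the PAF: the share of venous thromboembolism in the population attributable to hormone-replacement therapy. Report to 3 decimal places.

p₁ = 0.843, p₀ = 0.103.
Overall risk P(Y=1) = π·p₁ + (1−π)·p₀ = 0.23×0.843 + 0.77×0.103 = 0.2732.
Under exogeneity, PAF = [P(Y=1) − p₀] / P(Y=1).
PAF = (0.2732 − 0.103) / 0.2732 ≈ 0.6230

PAF ≈ 0.623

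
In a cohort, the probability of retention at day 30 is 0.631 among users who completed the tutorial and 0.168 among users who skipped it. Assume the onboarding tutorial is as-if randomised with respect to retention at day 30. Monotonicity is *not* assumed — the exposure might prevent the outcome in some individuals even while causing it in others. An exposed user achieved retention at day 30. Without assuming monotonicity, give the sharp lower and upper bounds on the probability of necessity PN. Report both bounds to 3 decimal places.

Let p₁ = 0.631, p₀ = 0.168.
Under exogeneity alone the bounds on PN are max{0,(p₁−p₀)/p₁} ≤ PN ≤ min{1,(1−p₀)/p₁}.
  lower = (p₁ − p₀)/p₁ = 0.463 / 0.631 ≈ 0.7338
  upper = min{1, (1 − p₀)/p₁} = 0.832 / 0.631 ≈ 1.3185 → capped at 1

0.734 ≤ PN ≤ 1.000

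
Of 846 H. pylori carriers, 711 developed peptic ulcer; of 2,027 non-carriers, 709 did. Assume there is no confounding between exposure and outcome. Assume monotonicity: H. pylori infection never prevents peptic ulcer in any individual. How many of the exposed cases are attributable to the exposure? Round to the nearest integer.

p₁ = P(outcome | exposed) = 711/846 = 0.84043
p₀ = P(outcome | unexposed) = 709/2027 = 0.34978
PN = (p₁ − p₀)/p₁ = (0.84043 − 0.34978) / 0.84043 ≈ 0.58381.
Attributable cases ≈ PN × (exposed cases) = 0.58381 × 711 ≈ 415.09.

about 415 cases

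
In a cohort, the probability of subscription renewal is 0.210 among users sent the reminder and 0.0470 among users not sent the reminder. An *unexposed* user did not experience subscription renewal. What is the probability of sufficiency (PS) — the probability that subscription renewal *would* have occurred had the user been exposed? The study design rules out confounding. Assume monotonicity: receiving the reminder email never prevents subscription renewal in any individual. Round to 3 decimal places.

PS ≈ 0.171

Let p₁ = 0.21, p₀ = 0.047.
Under exogeneity and monotonicity, PS = (p₁ − p₀) / (1 − p₀).
PS = (0.21 − 0.047) / (1 − 0.047) = 0.163 / 0.953 ≈ 0.1710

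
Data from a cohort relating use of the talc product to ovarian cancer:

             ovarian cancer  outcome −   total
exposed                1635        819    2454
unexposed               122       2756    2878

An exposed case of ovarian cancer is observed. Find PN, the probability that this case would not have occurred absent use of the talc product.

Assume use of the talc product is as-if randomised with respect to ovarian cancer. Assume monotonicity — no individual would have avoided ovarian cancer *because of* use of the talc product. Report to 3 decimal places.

p₁ = P(outcome | exposed) = 1635/2454 = 0.66626
p₀ = P(outcome | unexposed) = 122/2878 = 0.042391
Under exogeneity and monotonicity, PN = (p₁ − p₀) / p₁.
PN = (0.66626 − 0.042391) / 0.66626 = 0.62387 / 0.66626 ≈ 0.9364

PN ≈ 0.936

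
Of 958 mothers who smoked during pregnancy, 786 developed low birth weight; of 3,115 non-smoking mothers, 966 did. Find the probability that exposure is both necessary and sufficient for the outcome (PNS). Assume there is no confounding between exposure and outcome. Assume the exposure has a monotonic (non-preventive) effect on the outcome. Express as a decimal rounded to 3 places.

PNS ≈ 0.510

p₁ = P(outcome | exposed) = 786/958 = 0.82046
p₀ = P(outcome | unexposed) = 966/3115 = 0.31011
Under exogeneity and monotonicity, PNS = p₁ − p₀.
PNS = 0.82046 − 0.31011 = 0.51035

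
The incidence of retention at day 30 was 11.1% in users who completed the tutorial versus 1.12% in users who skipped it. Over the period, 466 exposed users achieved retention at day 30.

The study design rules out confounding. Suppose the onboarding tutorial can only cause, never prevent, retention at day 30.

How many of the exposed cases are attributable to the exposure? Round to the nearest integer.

about 419 cases

p₁ = 0.111, p₀ = 0.0112.
PN = (p₁ − p₀)/p₁ = (0.111 − 0.0112) / 0.111 ≈ 0.89910.
Attributable cases ≈ PN × (exposed cases) = 0.89910 × 466 ≈ 418.98.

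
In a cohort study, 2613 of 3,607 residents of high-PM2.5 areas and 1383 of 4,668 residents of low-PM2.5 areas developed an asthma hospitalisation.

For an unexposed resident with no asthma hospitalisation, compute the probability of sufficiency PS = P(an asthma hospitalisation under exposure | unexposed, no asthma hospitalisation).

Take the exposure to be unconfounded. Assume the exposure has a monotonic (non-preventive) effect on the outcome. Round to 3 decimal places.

p₁ = P(outcome | exposed) = 2613/3607 = 0.72442
p₀ = P(outcome | unexposed) = 1383/4668 = 0.29627
Under exogeneity and monotonicity, PS = (p₁ − p₀) / (1 − p₀).
PS = (0.72442 − 0.29627) / (1 − 0.29627) = 0.42815 / 0.70373 ≈ 0.6084

PS ≈ 0.608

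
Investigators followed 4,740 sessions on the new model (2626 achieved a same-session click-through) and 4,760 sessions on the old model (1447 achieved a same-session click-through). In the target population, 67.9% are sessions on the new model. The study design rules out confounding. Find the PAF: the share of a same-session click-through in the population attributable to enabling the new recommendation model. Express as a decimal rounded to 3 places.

PAF ≈ 0.358

p₁ = P(outcome | exposed) = 2626/4740 = 0.55401
p₀ = P(outcome | unexposed) = 1447/4760 = 0.30399
Overall risk P(Y=1) = π·p₁ + (1−π)·p₀ = 0.679×0.55401 + 0.321×0.30399 = 0.47375.
Under exogeneity, PAF = [P(Y=1) − p₀] / P(Y=1).
PAF = (0.47375 − 0.30399) / 0.47375 ≈ 0.3583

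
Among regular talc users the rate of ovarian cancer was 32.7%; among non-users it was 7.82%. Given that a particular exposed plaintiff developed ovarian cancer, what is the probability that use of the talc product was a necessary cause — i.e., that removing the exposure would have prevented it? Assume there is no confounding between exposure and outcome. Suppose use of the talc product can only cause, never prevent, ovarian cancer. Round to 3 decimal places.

PN ≈ 0.761

p₁ = 0.327, p₀ = 0.0782.
Under exogeneity and monotonicity, PN = (p₁ − p₀) / p₁.
PN = (0.327 − 0.0782) / 0.327 = 0.2488 / 0.327 ≈ 0.7609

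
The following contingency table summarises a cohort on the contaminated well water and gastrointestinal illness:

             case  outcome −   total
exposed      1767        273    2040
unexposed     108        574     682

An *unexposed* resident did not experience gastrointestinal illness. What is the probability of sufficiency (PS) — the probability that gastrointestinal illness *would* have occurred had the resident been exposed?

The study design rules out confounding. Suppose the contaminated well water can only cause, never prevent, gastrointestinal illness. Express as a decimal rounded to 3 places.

p₁ = P(outcome | exposed) = 1767/2040 = 0.86618
p₀ = P(outcome | unexposed) = 108/682 = 0.15836
Under exogeneity and monotonicity, PS = (p₁ − p₀)/(1 − p₀).
PS = (0.86618 − 0.15836) / 0.84164 ≈ 0.8410

PS ≈ 0.841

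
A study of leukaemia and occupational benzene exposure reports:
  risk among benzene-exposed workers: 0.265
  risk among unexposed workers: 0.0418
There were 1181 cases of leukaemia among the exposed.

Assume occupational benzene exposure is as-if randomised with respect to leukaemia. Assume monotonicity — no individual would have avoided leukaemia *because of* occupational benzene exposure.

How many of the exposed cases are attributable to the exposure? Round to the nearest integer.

about 995 cases

Let p₁ = 0.265, p₀ = 0.0418.
PN = (p₁ − p₀)/p₁ = (0.265 − 0.0418) / 0.265 ≈ 0.84226.
Attributable cases ≈ PN × (exposed cases) = 0.84226 × 1181 ≈ 994.71.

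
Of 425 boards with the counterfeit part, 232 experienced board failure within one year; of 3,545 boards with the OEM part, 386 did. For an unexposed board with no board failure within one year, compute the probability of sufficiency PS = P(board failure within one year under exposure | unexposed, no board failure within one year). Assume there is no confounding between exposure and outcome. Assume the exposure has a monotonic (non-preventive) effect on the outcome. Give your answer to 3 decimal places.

p₁ = P(outcome | exposed) = 232/425 = 0.54588
p₀ = P(outcome | unexposed) = 386/3545 = 0.10889
Under exogeneity and monotonicity, PS = (p₁ − p₀) / (1 − p₀).
PS = (0.54588 − 0.10889) / (1 − 0.10889) = 0.437 / 0.89111 ≈ 0.4904

PS ≈ 0.490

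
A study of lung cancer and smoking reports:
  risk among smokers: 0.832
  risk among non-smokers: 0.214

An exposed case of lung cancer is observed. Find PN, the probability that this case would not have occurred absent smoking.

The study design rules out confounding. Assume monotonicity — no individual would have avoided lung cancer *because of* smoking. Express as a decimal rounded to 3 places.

PN ≈ 0.743

Let p₁ = 0.832, p₀ = 0.214.
Under exogeneity and monotonicity, PN = (p₁ − p₀) / p₁.
PN = (0.832 − 0.214) / 0.832 = 0.618 / 0.832 ≈ 0.7428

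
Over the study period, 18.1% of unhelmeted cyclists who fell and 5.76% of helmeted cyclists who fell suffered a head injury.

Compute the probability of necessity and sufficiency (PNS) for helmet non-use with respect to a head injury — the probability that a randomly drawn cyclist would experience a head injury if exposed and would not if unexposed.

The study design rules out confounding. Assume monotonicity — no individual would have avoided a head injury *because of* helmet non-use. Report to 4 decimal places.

p₁ = 0.181, p₀ = 0.0576.
Under exogeneity and monotonicity, PNS = p₁ − p₀.
PNS = 0.181 − 0.0576 = 0.1234

PNS ≈ 0.1234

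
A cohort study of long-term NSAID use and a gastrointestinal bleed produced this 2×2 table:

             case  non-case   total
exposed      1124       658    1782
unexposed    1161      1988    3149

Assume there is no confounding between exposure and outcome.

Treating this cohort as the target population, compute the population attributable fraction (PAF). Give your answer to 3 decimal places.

p₁ = P(outcome | exposed) = 1124/1782 = 0.63075
p₀ = P(outcome | unexposed) = 1161/3149 = 0.36869
Exposure prevalence π = 1782/4931 = 0.36139; overall risk P(Y=1) = 0.46339.
Under exogeneity, PAF = [P(Y=1) − p₀]/P(Y=1).
PAF = (0.46339 − 0.36869) / 0.46339 ≈ 0.2044

PAF ≈ 0.204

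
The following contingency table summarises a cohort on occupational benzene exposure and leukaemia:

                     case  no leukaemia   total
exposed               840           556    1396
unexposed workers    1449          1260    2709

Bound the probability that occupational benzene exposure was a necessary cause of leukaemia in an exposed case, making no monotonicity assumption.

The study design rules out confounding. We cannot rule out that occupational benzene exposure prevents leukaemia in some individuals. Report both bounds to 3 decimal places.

0.111 ≤ PN ≤ 0.773

p₁ = P(outcome | exposed) = 840/1396 = 0.60172
p₀ = P(outcome | unexposed) = 1449/2709 = 0.53488
Under exogeneity alone the bounds on PN are max{0,(p₁−p₀)/p₁} ≤ PN ≤ min{1,(1−p₀)/p₁}.
  lower = (p₁ − p₀)/p₁ = 0.066835 / 0.60172 ≈ 0.1111
  upper = min{1, (1 − p₀)/p₁} = 0.46512 / 0.60172 ≈ 0.7730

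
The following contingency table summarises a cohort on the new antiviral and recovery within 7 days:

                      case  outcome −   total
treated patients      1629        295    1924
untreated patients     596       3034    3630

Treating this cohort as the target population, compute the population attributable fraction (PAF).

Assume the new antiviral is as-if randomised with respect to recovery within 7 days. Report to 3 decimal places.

PAF ≈ 0.590

p₁ = P(outcome | exposed) = 1629/1924 = 0.84667
p₀ = P(outcome | unexposed) = 596/3630 = 0.16419
Exposure prevalence π = 1924/5554 = 0.34642; overall risk P(Y=1) = 0.40061.
Under exogeneity, PAF = [P(Y=1) − p₀]/P(Y=1).
PAF = (0.40061 − 0.16419) / 0.40061 ≈ 0.5902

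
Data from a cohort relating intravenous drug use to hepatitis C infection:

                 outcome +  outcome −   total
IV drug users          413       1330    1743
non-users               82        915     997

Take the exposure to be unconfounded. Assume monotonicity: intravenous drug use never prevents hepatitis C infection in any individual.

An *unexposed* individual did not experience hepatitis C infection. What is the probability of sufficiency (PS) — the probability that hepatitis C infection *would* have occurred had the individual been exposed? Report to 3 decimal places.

PS ≈ 0.169

p₁ = P(outcome | exposed) = 413/1743 = 0.23695
p₀ = P(outcome | unexposed) = 82/997 = 0.082247
Under exogeneity and monotonicity, PS = (p₁ − p₀) / (1 − p₀).
PS = (0.23695 − 0.082247) / (1 − 0.082247) = 0.1547 / 0.91775 ≈ 0.1686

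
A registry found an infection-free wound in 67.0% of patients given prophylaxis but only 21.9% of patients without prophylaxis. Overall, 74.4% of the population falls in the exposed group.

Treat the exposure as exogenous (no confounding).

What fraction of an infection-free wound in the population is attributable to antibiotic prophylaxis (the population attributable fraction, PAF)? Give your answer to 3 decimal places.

p₁ = 0.67, p₀ = 0.219.
Overall risk P(Y=1) = π·p₁ + (1−π)·p₀ = 0.744×0.67 + 0.256×0.219 = 0.55454.
Under exogeneity, PAF = [P(Y=1) − p₀] / P(Y=1).
PAF = (0.55454 − 0.219) / 0.55454 ≈ 0.6051

PAF ≈ 0.605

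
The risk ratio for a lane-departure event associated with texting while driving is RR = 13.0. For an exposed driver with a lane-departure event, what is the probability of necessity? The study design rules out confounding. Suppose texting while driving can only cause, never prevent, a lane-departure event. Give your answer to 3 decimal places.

PN ≈ 0.923

Under exogeneity and monotonicity, PN = (RR − 1) / RR = 1 − 1/RR.
PN = (13.0 − 1) / 13.0 = 12 / 13.0 ≈ 0.9231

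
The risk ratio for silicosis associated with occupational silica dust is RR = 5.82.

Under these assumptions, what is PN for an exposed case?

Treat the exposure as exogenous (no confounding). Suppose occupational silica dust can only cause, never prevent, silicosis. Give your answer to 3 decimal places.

Under exogeneity and monotonicity, PN = (RR − 1) / RR = 1 − 1/RR.
PN = (5.82 − 1) / 5.82 = 4.82 / 5.82 ≈ 0.8282

PN ≈ 0.828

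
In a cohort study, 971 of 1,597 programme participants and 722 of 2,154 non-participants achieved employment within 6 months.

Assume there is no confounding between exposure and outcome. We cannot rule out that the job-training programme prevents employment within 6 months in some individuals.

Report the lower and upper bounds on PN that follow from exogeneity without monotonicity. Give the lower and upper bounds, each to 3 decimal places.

0.449 ≤ PN ≤ 1.000

p₁ = P(outcome | exposed) = 971/1597 = 0.60802
p₀ = P(outcome | unexposed) = 722/2154 = 0.33519
Under exogeneity alone the bounds on PN are max{0,(p₁−p₀)/p₁} ≤ PN ≤ min{1,(1−p₀)/p₁}.
  lower = (p₁ − p₀)/p₁ = 0.27282 / 0.60802 ≈ 0.4487
  upper = min{1, (1 − p₀)/p₁} = 0.66481 / 0.60802 ≈ 1.0934 → capped at 1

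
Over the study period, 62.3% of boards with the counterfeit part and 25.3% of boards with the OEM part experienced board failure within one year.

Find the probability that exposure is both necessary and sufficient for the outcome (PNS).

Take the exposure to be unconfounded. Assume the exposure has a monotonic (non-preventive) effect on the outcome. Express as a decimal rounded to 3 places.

PNS ≈ 0.370

p₁ = 0.623, p₀ = 0.253.
Under exogeneity and monotonicity, PNS = p₁ − p₀.
PNS = 0.623 − 0.253 = 0.37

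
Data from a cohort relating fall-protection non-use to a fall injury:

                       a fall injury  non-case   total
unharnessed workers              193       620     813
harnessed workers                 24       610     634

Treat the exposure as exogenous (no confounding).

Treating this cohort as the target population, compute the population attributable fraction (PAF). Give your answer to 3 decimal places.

p₁ = P(outcome | exposed) = 193/813 = 0.23739
p₀ = P(outcome | unexposed) = 24/634 = 0.037855
Exposure prevalence π = 813/1447 = 0.56185; overall risk P(Y=1) = 0.14997.
Under exogeneity, PAF = [P(Y=1) − p₀]/P(Y=1).
PAF = (0.14997 − 0.037855) / 0.14997 ≈ 0.7476

PAF ≈ 0.748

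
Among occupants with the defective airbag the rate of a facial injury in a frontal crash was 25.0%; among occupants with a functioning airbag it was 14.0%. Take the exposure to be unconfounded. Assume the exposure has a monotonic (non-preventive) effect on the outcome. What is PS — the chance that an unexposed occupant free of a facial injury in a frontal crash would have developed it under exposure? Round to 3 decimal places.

p₁ = 0.25, p₀ = 0.14.
Under exogeneity and monotonicity, PS = (p₁ − p₀) / (1 − p₀).
PS = (0.25 − 0.14) / (1 − 0.14) = 0.11 / 0.86 ≈ 0.1279

PS ≈ 0.128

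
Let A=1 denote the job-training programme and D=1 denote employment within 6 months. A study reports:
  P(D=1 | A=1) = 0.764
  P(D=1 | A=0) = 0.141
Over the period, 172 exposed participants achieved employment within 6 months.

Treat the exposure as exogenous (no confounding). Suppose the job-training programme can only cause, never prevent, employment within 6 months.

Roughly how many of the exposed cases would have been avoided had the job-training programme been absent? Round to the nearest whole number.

about 140 cases

Let p₁ = 0.764, p₀ = 0.141.
PN = (p₁ − p₀)/p₁ = (0.764 − 0.141) / 0.764 ≈ 0.81545.
Attributable cases ≈ PN × (exposed cases) = 0.81545 × 172 ≈ 140.26.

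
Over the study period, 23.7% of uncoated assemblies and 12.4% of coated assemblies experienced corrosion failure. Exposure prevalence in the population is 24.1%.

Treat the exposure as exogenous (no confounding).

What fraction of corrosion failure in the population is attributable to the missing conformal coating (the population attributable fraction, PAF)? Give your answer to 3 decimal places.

p₁ = 0.237, p₀ = 0.124.
Overall risk P(Y=1) = π·p₁ + (1−π)·p₀ = 0.241×0.237 + 0.759×0.124 = 0.15123.
Under exogeneity, PAF = [P(Y=1) − p₀] / P(Y=1).
PAF = (0.15123 − 0.124) / 0.15123 ≈ 0.1801

PAF ≈ 0.180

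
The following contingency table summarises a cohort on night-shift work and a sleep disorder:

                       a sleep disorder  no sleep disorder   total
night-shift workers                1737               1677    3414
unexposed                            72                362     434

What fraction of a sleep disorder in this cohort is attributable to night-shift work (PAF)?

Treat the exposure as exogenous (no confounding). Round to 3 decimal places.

PAF ≈ 0.647

p₁ = P(outcome | exposed) = 1737/3414 = 0.50879
p₀ = P(outcome | unexposed) = 72/434 = 0.1659
Exposure prevalence π = 3414/3848 = 0.88721; overall risk P(Y=1) = 0.47011.
Under exogeneity, PAF = [P(Y=1) − p₀]/P(Y=1).
PAF = (0.47011 − 0.1659) / 0.47011 ≈ 0.6471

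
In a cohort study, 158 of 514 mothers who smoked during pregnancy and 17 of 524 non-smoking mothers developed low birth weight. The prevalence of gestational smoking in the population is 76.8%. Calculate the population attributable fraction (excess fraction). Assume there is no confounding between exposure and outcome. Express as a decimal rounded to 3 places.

p₁ = P(outcome | exposed) = 158/514 = 0.30739
p₀ = P(outcome | unexposed) = 17/524 = 0.032443
Overall risk P(Y=1) = π·p₁ + (1−π)·p₀ = 0.768×0.30739 + 0.232×0.032443 = 0.2436.
Under exogeneity, PAF = [P(Y=1) − p₀] / P(Y=1).
PAF = (0.2436 − 0.032443) / 0.2436 ≈ 0.8668

PAF ≈ 0.867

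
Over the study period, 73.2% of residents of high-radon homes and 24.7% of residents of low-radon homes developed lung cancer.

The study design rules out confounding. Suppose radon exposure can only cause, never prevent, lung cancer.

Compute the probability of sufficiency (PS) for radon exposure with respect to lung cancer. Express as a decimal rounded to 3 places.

p₁ = 0.732, p₀ = 0.247.
Under exogeneity and monotonicity, PS = (p₁ − p₀) / (1 − p₀).
PS = (0.732 − 0.247) / (1 − 0.247) = 0.485 / 0.753 ≈ 0.6441

PS ≈ 0.644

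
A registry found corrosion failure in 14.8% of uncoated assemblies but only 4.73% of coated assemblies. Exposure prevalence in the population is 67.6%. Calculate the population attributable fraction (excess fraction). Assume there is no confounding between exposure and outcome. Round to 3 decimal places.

p₁ = 0.148, p₀ = 0.0473.
Overall risk P(Y=1) = π·p₁ + (1−π)·p₀ = 0.676×0.148 + 0.324×0.0473 = 0.11537.
Under exogeneity, PAF = [P(Y=1) − p₀] / P(Y=1).
PAF = (0.11537 − 0.0473) / 0.11537 ≈ 0.5900

PAF ≈ 0.590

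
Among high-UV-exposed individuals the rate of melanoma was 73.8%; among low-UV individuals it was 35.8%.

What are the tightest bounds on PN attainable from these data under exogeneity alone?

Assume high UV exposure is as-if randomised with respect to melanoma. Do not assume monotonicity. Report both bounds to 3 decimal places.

p₁ = 0.738, p₀ = 0.358.
Under exogeneity alone the bounds on PN are max{0,(p₁−p₀)/p₁} ≤ PN ≤ min{1,(1−p₀)/p₁}.
  lower = (p₁ − p₀)/p₁ = 0.38 / 0.738 ≈ 0.5149
  upper = min{1, (1 − p₀)/p₁} = 0.642 / 0.738 ≈ 0.8699

0.515 ≤ PN ≤ 0.870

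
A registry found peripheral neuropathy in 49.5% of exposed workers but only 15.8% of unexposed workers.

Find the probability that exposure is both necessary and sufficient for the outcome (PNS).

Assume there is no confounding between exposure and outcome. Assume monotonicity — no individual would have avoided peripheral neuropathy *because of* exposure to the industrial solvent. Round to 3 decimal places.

p₁ = 0.495, p₀ = 0.158.
Under exogeneity and monotonicity, PNS = p₁ − p₀.
PNS = 0.495 − 0.158 = 0.337

PNS ≈ 0.337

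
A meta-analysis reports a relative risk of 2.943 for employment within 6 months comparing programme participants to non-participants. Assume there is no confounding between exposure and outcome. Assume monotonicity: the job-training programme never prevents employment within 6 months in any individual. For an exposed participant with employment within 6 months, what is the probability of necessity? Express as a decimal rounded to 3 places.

Under exogeneity and monotonicity, PN = (RR − 1) / RR = 1 − 1/RR.
PN = (2.943 − 1) / 2.943 = 1.943 / 2.943 ≈ 0.6602

PN ≈ 0.660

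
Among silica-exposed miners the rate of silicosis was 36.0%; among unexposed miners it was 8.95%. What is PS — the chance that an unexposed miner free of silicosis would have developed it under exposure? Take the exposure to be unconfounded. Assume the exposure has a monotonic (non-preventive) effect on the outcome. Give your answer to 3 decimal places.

p₁ = 0.36, p₀ = 0.0895.
Under exogeneity and monotonicity, PS = (p₁ − p₀) / (1 − p₀).
PS = (0.36 − 0.0895) / (1 − 0.0895) = 0.2705 / 0.9105 ≈ 0.2971

PS ≈ 0.297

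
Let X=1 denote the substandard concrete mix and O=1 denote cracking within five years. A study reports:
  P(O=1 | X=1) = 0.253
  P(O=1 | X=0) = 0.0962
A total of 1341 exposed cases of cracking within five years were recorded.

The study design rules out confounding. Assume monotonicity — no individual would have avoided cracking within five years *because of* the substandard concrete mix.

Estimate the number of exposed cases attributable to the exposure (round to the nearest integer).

Let p₁ = 0.253, p₀ = 0.0962.
PN = (p₁ − p₀)/p₁ = (0.253 − 0.0962) / 0.253 ≈ 0.61976.
Attributable cases ≈ PN × (exposed cases) = 0.61976 × 1341 ≈ 831.10.

about 831 cases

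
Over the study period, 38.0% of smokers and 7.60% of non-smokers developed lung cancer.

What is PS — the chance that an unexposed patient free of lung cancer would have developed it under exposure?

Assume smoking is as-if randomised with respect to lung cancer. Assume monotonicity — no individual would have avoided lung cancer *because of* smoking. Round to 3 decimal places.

PS ≈ 0.329

p₁ = 0.38, p₀ = 0.076.
Under exogeneity and monotonicity, PS = (p₁ − p₀) / (1 − p₀).
PS = (0.38 − 0.076) / (1 − 0.076) = 0.304 / 0.924 ≈ 0.3290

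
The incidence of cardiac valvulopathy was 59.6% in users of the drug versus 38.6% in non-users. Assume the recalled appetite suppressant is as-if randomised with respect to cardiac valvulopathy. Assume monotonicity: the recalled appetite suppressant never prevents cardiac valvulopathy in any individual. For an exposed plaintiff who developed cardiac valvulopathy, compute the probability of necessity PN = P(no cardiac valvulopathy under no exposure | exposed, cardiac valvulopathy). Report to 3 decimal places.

PN ≈ 0.352

p₁ = 0.596, p₀ = 0.386.
Under exogeneity and monotonicity, PN = (p₁ − p₀) / p₁.
PN = (0.596 − 0.386) / 0.596 = 0.21 / 0.596 ≈ 0.3523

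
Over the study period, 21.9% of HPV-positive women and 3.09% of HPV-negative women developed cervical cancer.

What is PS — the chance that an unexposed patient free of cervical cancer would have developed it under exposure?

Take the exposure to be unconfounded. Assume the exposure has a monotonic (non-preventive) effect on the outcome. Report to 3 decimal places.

p₁ = 0.219, p₀ = 0.0309.
Under exogeneity and monotonicity, PS = (p₁ − p₀) / (1 − p₀).
PS = (0.219 − 0.0309) / (1 − 0.0309) = 0.1881 / 0.9691 ≈ 0.1941

PS ≈ 0.194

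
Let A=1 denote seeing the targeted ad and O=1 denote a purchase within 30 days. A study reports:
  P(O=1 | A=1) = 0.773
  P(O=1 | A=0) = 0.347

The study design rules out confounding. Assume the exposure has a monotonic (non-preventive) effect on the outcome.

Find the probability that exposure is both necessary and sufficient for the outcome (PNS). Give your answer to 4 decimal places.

PNS ≈ 0.4260

Let p₁ = 0.773, p₀ = 0.347.
Under exogeneity and monotonicity, PNS = p₁ − p₀.
PNS = 0.773 − 0.347 = 0.426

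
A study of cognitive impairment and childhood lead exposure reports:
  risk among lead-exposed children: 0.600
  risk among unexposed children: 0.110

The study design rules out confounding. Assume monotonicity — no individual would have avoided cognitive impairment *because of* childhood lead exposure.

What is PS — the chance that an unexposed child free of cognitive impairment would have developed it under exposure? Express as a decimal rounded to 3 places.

Let p₁ = 0.6, p₀ = 0.11.
Under exogeneity and monotonicity, PS = (p₁ − p₀) / (1 − p₀).
PS = (0.6 − 0.11) / (1 − 0.11) = 0.49 / 0.89 ≈ 0.5506

PS ≈ 0.551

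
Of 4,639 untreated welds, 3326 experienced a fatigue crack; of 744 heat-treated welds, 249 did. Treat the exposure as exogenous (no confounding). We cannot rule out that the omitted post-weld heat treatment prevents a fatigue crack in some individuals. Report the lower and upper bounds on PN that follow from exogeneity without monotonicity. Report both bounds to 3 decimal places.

p₁ = P(outcome | exposed) = 3326/4639 = 0.71696
p₀ = P(outcome | unexposed) = 249/744 = 0.33468
Under exogeneity alone the bounds on PN are max{0,(p₁−p₀)/p₁} ≤ PN ≤ min{1,(1−p₀)/p₁}.
  lower = (p₁ − p₀)/p₁ = 0.38229 / 0.71696 ≈ 0.5332
  upper = min{1, (1 − p₀)/p₁} = 0.66532 / 0.71696 ≈ 0.9280

0.533 ≤ PN ≤ 0.928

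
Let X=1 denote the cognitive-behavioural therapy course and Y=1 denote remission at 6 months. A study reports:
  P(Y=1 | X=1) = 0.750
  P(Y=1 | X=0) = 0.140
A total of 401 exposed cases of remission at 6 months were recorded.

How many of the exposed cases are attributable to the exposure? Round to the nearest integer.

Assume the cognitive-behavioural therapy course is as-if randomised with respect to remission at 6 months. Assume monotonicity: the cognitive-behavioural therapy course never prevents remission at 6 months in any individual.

Let p₁ = 0.75, p₀ = 0.14.
PN = (p₁ − p₀)/p₁ = (0.75 − 0.14) / 0.75 ≈ 0.81333.
Attributable cases ≈ PN × (exposed cases) = 0.81333 × 401 ≈ 326.15.

about 326 cases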